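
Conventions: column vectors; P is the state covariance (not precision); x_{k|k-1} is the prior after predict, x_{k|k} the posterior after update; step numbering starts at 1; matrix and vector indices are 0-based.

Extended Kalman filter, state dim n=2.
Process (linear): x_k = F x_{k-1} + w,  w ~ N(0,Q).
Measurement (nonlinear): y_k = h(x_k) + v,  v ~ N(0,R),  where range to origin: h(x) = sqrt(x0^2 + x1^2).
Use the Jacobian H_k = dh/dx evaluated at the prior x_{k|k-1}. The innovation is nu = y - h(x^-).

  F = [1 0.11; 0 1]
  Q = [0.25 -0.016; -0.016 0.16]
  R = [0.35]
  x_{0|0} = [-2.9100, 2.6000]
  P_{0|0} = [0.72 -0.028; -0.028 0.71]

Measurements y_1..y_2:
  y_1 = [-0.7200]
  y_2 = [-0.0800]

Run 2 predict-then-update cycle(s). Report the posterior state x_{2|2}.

x_post = [-0.2177, 0.1005]

step 1: x^-=[-2.6240, 2.6000]  P^-=[0.9724 0.0341; 0.0341 0.8700]  H_jac=[-0.7103 0.7039]  S=[1.2376]  K=[-0.5388; 0.4752]  nu=[-4.4140]  x^+=[-0.2459, 0.5024]  P^+=[0.6132 0.3510; 0.3510 0.5905]
step 2: x^-=[-0.1907, 0.5024]  P^-=[0.9476 0.3999; 0.3999 0.7505]  H_jac=[-0.3548 0.9349]  S=[0.8600]  K=[0.0438; 0.6509]  nu=[-0.6174]  x^+=[-0.2177, 0.1005]  P^+=[0.9459 0.3754; 0.3754 0.3861]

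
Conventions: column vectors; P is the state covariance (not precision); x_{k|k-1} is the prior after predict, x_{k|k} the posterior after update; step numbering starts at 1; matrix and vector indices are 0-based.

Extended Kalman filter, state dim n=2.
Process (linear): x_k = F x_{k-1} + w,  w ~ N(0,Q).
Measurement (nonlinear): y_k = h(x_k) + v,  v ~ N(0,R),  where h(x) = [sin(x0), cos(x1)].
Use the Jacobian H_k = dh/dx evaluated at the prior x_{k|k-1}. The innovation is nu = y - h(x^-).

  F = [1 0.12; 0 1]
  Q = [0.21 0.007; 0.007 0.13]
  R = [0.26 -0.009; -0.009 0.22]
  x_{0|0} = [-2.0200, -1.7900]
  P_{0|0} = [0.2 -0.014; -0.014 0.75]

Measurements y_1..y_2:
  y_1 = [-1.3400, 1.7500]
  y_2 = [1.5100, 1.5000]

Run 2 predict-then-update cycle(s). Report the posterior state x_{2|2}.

step 1: x^-=[-2.2348, -1.7900]  P^-=[0.4174 0.0830; 0.0830 0.8800]  H_jac=[-0.6163 0.0000; 0.0000 0.9761]  S=[0.4185 -0.0589; -0.0589 1.0584]  K=[-0.6086 0.0427; -0.0080 0.8111]  nu=[-0.5525, 1.9675]  x^+=[-1.8146, -0.1898]  P^+=[0.2574 0.0152; 0.0152 0.1829]
step 2: x^-=[-1.8374, -0.1898]  P^-=[0.4737 0.0442; 0.0442 0.3129]  H_jac=[-0.2634 0.0000; 0.0000 0.1886]  S=[0.2929 -0.0112; -0.0112 0.2311]  K=[-0.4255 0.0154; -0.0300 0.2539]  nu=[2.4747, 0.5179]  x^+=[-2.8824, -0.1326]  P^+=[0.4205 0.0383; 0.0383 0.2976]

x_post = [-2.8824, -0.1326]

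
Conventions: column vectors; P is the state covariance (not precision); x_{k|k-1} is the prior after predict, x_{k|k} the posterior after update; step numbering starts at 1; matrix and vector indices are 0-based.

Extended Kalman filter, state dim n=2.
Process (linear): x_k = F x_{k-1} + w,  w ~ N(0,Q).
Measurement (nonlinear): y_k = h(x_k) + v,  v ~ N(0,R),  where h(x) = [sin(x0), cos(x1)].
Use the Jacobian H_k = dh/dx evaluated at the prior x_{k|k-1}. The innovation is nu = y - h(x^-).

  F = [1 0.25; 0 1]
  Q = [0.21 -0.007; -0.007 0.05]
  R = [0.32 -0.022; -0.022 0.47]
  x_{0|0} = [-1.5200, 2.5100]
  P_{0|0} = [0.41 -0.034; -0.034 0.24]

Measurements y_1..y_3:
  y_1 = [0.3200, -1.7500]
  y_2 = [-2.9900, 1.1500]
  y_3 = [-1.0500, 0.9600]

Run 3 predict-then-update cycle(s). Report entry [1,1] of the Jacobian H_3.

step 1: x^-=[-0.8925, 2.5100]  P^-=[0.6180 0.0190; 0.0190 0.2900]  H_jac=[0.6275 0.0000; 0.0000 -0.5904]  S=[0.5633 -0.0290; -0.0290 0.5711]  K=[0.6892 0.0154; 0.0057 -0.2995]  nu=[1.0986, -0.9429]  x^+=[-0.1499, 2.7987]  P^+=[0.3509 0.0134; 0.0134 0.2386]
step 2: x^-=[0.5498, 2.7987]  P^-=[0.5826 0.0661; 0.0661 0.2886]  H_jac=[0.8526 0.0000; 0.0000 -0.3362]  S=[0.7435 -0.0409; -0.0409 0.5026]  K=[0.6686 0.0103; 0.0654 -0.1877]  nu=[-3.5125, 2.0918]  x^+=[-1.7773, 2.1761]  P^+=[0.2507 0.0294; 0.0294 0.2667]
step 3: x^-=[-1.2332, 2.1761]  P^-=[0.4921 0.0891; 0.0891 0.3167]  H_jac=[0.3312 0.0000; 0.0000 -0.8223]  S=[0.3740 -0.0463; -0.0463 0.6842]  K=[0.4261 -0.0783; 0.0321 -0.3785]  nu=[-0.1064, 1.5290]  x^+=[-1.3983, 1.5939]  P^+=[0.4169 0.0561; 0.0561 0.2172]

H_jac[1,1] = -0.8223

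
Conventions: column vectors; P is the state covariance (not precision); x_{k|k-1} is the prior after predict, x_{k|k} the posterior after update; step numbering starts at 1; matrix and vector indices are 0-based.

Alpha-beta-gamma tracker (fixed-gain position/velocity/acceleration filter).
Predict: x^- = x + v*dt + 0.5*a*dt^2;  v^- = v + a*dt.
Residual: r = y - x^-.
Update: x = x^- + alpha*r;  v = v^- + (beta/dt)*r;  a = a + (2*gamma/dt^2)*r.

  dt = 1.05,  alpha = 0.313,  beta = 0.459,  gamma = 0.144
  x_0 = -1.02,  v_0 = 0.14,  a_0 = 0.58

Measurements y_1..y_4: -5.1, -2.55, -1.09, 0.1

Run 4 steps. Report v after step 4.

v_post = 2.1851

step 1: x_pred=-0.5533  r=-4.5467  x^+=-1.9764  v^+=-1.2386  a^+=-0.6077
step 2: x_pred=-3.6119  r=1.0619  x^+=-3.2795  v^+=-1.4125  a^+=-0.3303
step 3: x_pred=-4.9447  r=3.8547  x^+=-3.7382  v^+=-0.0742  a^+=0.6766
step 4: x_pred=-3.4432  r=3.5432  x^+=-2.3341  v^+=2.1851  a^+=1.6022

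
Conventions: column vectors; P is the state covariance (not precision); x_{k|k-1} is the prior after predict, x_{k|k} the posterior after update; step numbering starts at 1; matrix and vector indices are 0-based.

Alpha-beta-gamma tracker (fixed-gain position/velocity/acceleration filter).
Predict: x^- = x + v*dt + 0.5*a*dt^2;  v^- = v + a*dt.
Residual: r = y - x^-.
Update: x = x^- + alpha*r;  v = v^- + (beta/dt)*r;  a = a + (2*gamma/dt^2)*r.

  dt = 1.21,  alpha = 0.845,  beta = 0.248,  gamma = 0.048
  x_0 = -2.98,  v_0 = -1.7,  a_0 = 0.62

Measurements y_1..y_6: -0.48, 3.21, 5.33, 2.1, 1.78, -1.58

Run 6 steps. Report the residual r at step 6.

resid = -7.3686

step 1: x_pred=-4.5831  r=4.1031  x^+=-1.1160  v^+=-0.1088  a^+=0.8890
step 2: x_pred=-0.5968  r=3.8068  x^+=2.6199  v^+=1.7472  a^+=1.1387
step 3: x_pred=5.5675  r=-0.2375  x^+=5.3668  v^+=3.0762  a^+=1.1231
step 4: x_pred=9.9112  r=-7.8112  x^+=3.3107  v^+=2.8342  a^+=0.6109
step 5: x_pred=7.1873  r=-5.4073  x^+=2.6181  v^+=2.4651  a^+=0.2563
step 6: x_pred=5.7886  r=-7.3686  x^+=-0.4379  v^+=1.2650  a^+=-0.2268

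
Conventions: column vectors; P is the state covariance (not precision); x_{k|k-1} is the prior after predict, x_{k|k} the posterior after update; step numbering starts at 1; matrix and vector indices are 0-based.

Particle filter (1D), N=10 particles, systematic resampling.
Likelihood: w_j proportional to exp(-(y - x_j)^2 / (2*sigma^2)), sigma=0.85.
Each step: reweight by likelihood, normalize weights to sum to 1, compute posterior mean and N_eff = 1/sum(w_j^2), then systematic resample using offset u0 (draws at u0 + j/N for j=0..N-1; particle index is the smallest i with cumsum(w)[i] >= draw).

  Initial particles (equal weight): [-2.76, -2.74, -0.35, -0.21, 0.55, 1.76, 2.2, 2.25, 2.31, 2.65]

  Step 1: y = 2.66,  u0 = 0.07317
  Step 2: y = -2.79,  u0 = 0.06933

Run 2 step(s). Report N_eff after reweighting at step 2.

N_eff = 1.5320

step 1: w=[0.0000, 0.0000, 0.0004, 0.0008, 0.0107, 0.1329, 0.2011, 0.2073, 0.2139, 0.2328]  mean=2.2595  Neff=4.9708  idx=[5, 6, 6, 7, 7, 8, 8, 9, 9, 9]
step 2: w=[0.8038, 0.0440, 0.0440, 0.0311, 0.0311, 0.0204, 0.0204, 0.0017, 0.0017, 0.0017]  mean=1.8562  Neff=1.5320  idx=[0, 0, 0, 0, 0, 0, 0, 0, 2, 5]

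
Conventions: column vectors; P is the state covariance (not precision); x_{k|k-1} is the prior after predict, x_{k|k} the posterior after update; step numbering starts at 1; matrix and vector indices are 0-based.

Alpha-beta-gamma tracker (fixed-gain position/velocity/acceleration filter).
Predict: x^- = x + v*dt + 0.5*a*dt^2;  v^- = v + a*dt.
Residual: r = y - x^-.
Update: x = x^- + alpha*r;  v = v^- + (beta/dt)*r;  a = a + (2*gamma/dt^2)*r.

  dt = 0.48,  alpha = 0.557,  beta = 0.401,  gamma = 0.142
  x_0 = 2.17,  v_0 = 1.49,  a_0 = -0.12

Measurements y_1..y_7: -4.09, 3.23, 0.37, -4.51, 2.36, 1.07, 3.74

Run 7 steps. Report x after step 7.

x_post = 3.7552

step 1: x_pred=2.8714  r=-6.9614  x^+=-1.0061  v^+=-4.3832  a^+=-8.7009
step 2: x_pred=-4.1124  r=7.3424  x^+=-0.0227  v^+=-2.4257  a^+=0.3497
step 3: x_pred=-1.1467  r=1.5167  x^+=-0.3019  v^+=-0.9907  a^+=2.2193
step 4: x_pred=-0.5218  r=-3.9882  x^+=-2.7432  v^+=-3.2573  a^+=-2.6967
step 5: x_pred=-4.6174  r=6.9774  x^+=-0.7310  v^+=1.2773  a^+=5.9039
step 6: x_pred=0.5622  r=0.5078  x^+=0.8451  v^+=4.5354  a^+=6.5298
step 7: x_pred=3.7743  r=-0.0343  x^+=3.7552  v^+=7.6410  a^+=6.4875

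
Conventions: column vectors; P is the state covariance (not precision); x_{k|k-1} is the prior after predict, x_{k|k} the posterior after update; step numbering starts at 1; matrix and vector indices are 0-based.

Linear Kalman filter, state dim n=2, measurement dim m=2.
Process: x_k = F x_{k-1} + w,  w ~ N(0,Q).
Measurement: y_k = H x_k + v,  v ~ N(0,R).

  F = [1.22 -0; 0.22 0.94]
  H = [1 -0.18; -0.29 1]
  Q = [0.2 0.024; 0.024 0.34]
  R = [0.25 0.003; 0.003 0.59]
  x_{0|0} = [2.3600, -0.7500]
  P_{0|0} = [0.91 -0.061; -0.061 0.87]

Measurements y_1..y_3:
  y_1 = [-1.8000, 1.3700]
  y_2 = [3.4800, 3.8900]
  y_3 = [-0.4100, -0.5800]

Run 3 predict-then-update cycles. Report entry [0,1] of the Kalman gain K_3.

K[0,1] = 0.0777

step 1: x^-=[2.8792, -0.1858]  P^-=[1.5544 0.1983; 0.1983 1.1275]  S=[1.7696 -0.4421; -0.4421 1.7333]  K=[0.8778 0.0782; 0.1619 0.6587]  nu=[-4.7126, 2.3908]  x^+=[-1.0705, 0.6258]  P^+=[0.2410 0.1187; 0.1187 0.4235]
step 2: x^-=[-1.3060, 0.3528]  P^-=[0.5588 0.2248; 0.2248 0.7750]  S=[0.7530 -0.0620; -0.0620 1.2816]  K=[0.6952 0.0826; 0.1595 0.5615]  nu=[4.8495, 3.1585]  x^+=[2.3261, 2.9001]  P^+=[0.1933 0.1069; 0.1069 0.3628]
step 3: x^-=[2.8379, 3.2379]  P^-=[0.4877 0.1984; 0.1984 0.7141]  S=[0.6894 -0.0582; -0.0582 1.2300]  K=[0.6622 0.0777; 0.1470 0.5407]  nu=[-2.6650, -2.9949]  x^+=[0.8406, 1.2266]  P^+=[0.1840 0.1012; 0.1012 0.3488]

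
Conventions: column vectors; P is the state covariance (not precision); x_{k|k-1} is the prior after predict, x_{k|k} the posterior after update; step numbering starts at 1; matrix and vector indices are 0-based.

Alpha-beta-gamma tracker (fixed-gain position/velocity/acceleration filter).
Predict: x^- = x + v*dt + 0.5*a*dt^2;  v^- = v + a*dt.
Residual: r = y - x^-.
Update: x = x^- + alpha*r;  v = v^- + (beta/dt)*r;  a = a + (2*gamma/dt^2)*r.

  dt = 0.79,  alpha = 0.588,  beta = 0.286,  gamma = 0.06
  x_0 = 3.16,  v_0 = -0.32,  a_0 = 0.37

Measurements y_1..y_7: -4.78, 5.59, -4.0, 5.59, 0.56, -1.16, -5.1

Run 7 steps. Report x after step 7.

step 1: x_pred=3.0227  r=-7.8027  x^+=-1.5653  v^+=-2.8525  a^+=-1.1303
step 2: x_pred=-4.1714  r=9.7614  x^+=1.5683  v^+=-0.2115  a^+=0.7466
step 3: x_pred=1.6342  r=-5.6342  x^+=-1.6787  v^+=-1.6614  a^+=-0.3367
step 4: x_pred=-3.0963  r=8.6863  x^+=2.0113  v^+=1.2173  a^+=1.3335
step 5: x_pred=3.3890  r=-2.8290  x^+=1.7256  v^+=1.2465  a^+=0.7895
step 6: x_pred=2.9567  r=-4.1167  x^+=0.5361  v^+=0.3799  a^+=-0.0020
step 7: x_pred=0.8356  r=-5.9356  x^+=-2.6545  v^+=-1.7705  a^+=-1.1433

x_post = -2.6545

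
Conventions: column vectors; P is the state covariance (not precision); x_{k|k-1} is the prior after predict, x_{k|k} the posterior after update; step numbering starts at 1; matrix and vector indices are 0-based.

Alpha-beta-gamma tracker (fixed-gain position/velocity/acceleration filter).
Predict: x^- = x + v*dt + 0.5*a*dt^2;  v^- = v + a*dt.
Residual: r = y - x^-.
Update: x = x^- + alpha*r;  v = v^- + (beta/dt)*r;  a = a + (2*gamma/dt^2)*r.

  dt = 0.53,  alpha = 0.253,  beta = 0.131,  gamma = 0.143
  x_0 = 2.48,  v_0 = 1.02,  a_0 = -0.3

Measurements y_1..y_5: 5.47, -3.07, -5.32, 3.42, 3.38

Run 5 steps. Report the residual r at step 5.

resid = 11.2104

step 1: x_pred=2.9785  r=2.4915  x^+=3.6088  v^+=1.4768  a^+=2.2368
step 2: x_pred=4.7057  r=-7.7757  x^+=2.7384  v^+=0.7404  a^+=-5.6801
step 3: x_pred=2.3331  r=-7.6531  x^+=0.3969  v^+=-4.1617  a^+=-13.4721
step 4: x_pred=-3.7010  r=7.1210  x^+=-1.8994  v^+=-9.5418  a^+=-6.2219
step 5: x_pred=-7.8304  r=11.2104  x^+=-4.9942  v^+=-10.0685  a^+=5.1921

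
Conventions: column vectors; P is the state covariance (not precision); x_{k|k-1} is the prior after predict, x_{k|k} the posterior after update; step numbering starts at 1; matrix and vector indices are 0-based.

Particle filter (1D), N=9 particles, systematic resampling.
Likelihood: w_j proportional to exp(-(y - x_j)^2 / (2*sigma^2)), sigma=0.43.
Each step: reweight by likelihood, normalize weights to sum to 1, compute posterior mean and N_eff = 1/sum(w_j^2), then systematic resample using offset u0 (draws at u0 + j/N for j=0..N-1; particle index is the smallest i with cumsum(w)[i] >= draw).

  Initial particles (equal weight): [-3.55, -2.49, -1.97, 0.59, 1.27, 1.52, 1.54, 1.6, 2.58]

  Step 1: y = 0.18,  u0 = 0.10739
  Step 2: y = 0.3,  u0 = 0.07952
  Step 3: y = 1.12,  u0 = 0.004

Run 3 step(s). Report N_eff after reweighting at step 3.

step 1: w=[0.0000, 0.0000, 0.0000, 0.9149, 0.0580, 0.0112, 0.0097, 0.0062, 0.0000]  mean=0.6553  Neff=1.1896  idx=[3, 3, 3, 3, 3, 3, 3, 3, 7]
step 2: w=[0.1248, 0.1248, 0.1248, 0.1248, 0.1248, 0.1248, 0.1248, 0.1248, 0.0016]  mean=0.5916  Neff=8.0259  idx=[0, 1, 2, 3, 4, 5, 5, 6, 7]
step 3: w=[0.1111, 0.1111, 0.1111, 0.1111, 0.1111, 0.1111, 0.1111, 0.1111, 0.1111]  mean=0.5900  Neff=9.0000  idx=[0, 1, 2, 3, 4, 5, 6, 7, 8]

N_eff = 9.0000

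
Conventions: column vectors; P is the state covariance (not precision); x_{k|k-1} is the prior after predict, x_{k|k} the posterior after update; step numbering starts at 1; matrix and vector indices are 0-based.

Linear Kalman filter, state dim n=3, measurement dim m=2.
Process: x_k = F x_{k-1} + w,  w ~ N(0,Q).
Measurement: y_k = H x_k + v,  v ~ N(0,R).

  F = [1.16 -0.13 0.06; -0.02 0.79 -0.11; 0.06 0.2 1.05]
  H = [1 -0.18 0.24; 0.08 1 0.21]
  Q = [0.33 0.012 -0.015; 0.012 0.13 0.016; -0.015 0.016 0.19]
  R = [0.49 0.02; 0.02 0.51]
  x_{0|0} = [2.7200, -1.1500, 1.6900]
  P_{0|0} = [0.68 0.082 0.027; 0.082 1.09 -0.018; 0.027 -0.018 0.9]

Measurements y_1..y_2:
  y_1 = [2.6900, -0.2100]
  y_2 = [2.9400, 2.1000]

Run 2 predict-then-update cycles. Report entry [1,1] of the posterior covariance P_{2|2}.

P_post[1,1] = 0.2218

step 1: x^-=[3.4061, -1.1488, 1.7077]  P^-=[1.2460 -0.0509 0.1143; -0.0509 0.8221 0.0717; 0.1143 0.0717 1.2261]  S=[1.9002 0.0240; 0.0240 1.4200]  K=[0.6745 0.0398; -0.1030 0.5884; 0.2052 0.2348]  nu=[-1.3327, 0.3077]  x^+=[2.5195, -0.8304, 1.5064]  P^+=[0.3780 0.0384 -0.1660; 0.0384 0.3132 -0.0866; -0.1660 -0.0866 1.0655]
step 2: x^-=[3.1210, -0.8721, 1.5668]  P^-=[0.8145 0.0154 -0.1131; 0.0154 0.3516 -0.1217; -0.1131 -0.1217 1.3222]  S=[1.3427 0.0531; 0.0531 0.8727]  K=[0.5831 0.0296; -0.0724 0.3794; 0.1621 0.1585]  nu=[-0.7140, 2.3934]  x^+=[2.7754, 0.0877, 1.8303]  P^+=[0.3553 0.0507 -0.2493; 0.0507 0.2218 -0.1611; -0.2493 -0.1611 1.2622]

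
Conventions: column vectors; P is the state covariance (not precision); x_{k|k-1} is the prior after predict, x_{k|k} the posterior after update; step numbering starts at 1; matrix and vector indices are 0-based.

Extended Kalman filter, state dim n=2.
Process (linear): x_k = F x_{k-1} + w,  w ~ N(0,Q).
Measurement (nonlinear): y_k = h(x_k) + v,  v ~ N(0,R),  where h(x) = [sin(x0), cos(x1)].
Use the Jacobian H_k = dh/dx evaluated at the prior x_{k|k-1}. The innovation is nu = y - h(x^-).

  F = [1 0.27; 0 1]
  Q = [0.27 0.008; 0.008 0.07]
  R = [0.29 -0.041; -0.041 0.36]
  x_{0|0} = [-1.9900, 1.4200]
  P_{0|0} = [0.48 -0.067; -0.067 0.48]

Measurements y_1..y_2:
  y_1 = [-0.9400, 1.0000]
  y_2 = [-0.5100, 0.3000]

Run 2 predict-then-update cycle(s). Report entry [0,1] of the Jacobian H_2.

step 1: x^-=[-1.6066, 1.4200]  P^-=[0.7488 0.0706; 0.0706 0.5500]  H_jac=[-0.0358 0.0000; 0.0000 -0.9887]  S=[0.2910 -0.0385; -0.0385 0.8976]  K=[-0.1030 -0.0822; -0.0894 -0.6096]  nu=[0.0594, 0.8498]  x^+=[-1.6825, 0.8966]  P^+=[0.7403 0.0257; 0.0257 0.2183]
step 2: x^-=[-1.4405, 0.8966]  P^-=[1.0401 0.0926; 0.0926 0.2883]  H_jac=[0.1300 0.0000; 0.0000 -0.7812]  S=[0.3076 -0.0504; -0.0504 0.5359]  K=[0.4239 -0.0951; -0.0302 -0.4231]  nu=[0.4815, -0.3242]  x^+=[-1.2055, 1.0193]  P^+=[0.9759 0.0661; 0.0661 0.1934]

H_jac[0,1] = 0.0000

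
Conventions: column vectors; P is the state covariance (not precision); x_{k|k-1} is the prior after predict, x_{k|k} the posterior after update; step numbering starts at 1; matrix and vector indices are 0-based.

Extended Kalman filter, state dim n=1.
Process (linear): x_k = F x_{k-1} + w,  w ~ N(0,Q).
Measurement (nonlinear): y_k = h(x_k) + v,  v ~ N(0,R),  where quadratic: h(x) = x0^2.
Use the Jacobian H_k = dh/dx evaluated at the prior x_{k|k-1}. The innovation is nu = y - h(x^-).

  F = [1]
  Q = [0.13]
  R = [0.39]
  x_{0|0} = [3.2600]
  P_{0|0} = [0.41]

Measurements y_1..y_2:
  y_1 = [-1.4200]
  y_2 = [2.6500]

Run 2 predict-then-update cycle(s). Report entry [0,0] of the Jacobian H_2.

step 1: x^-=[3.2600]  P^-=[0.5400]  H_jac=[6.5200]  S=[23.3456]  K=[0.1508]  nu=[-12.0476]  x^+=[1.4431]  P^+=[0.0090]
step 2: x^-=[1.4431]  P^-=[0.1390]  H_jac=[2.8862]  S=[1.5480]  K=[0.2592]  nu=[0.5675]  x^+=[1.5902]  P^+=[0.0350]

H_jac[0,0] = 2.8862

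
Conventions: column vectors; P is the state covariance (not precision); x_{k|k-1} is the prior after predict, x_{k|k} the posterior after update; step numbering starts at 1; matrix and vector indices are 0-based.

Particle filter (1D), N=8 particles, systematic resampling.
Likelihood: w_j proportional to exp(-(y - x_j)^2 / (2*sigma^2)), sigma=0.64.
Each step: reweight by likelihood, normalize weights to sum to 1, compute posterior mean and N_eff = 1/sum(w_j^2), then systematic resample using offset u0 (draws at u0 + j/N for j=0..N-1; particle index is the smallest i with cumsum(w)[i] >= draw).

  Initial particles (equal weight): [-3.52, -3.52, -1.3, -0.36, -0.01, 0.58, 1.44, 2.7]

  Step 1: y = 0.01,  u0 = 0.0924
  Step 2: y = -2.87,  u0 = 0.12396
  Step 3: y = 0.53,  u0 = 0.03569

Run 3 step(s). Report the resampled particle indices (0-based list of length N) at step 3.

resampled_idx = [0, 1, 2, 3, 4, 5, 6, 7]

step 1: w=[0.0000, 0.0000, 0.0452, 0.3106, 0.3669, 0.2469, 0.0302, 0.0001]  mean=0.0127  Neff=3.3890  idx=[3, 3, 3, 4, 4, 4, 5, 5]
step 2: w=[0.3026, 0.3026, 0.3026, 0.0305, 0.0305, 0.0305, 0.0003, 0.0003]  mean=-0.3274  Neff=3.6036  idx=[0, 0, 1, 1, 2, 2, 2, 5]
step 3: w=[0.1131, 0.1131, 0.1131, 0.1131, 0.1131, 0.1131, 0.1131, 0.2083]  mean=-0.2871  Neff=7.5223  idx=[0, 1, 2, 3, 4, 5, 6, 7]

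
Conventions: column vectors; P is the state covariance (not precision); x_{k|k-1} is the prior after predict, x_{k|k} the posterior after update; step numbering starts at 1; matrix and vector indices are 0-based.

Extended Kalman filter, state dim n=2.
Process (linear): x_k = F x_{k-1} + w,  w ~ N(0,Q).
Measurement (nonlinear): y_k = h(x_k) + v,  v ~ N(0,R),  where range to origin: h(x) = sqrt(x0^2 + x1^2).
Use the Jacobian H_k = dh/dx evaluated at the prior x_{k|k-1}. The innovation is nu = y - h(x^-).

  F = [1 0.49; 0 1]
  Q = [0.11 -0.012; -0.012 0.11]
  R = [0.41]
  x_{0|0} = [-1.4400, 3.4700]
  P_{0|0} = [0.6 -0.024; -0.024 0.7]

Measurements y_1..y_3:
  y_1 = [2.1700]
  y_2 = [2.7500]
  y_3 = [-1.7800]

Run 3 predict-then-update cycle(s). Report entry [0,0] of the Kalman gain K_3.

K[0,0] = 0.5705

step 1: x^-=[0.2603, 3.4700]  P^-=[0.8545 0.3070; 0.3070 0.8100]  H_jac=[0.0748 0.9972]  S=[1.2661]  K=[0.2923; 0.6561]  nu=[-1.3097]  x^+=[-0.1225, 2.6106]  P^+=[0.7464 0.0642; 0.0642 0.2650]
step 2: x^-=[1.1567, 2.6106]  P^-=[0.9829 0.1820; 0.1820 0.3750]  H_jac=[0.4051 0.9143]  S=[1.0195]  K=[0.5538; 0.4086]  nu=[-0.1054]  x^+=[1.0983, 2.5676]  P^+=[0.6703 -0.0486; -0.0486 0.2048]
step 3: x^-=[2.3564, 2.5676]  P^-=[0.7818 0.0397; 0.0397 0.3148]  H_jac=[0.6762 0.7368]  S=[0.9778]  K=[0.5705; 0.2646]  nu=[-5.2650]  x^+=[-0.6472, 1.1744]  P^+=[0.4635 -0.1079; -0.1079 0.2463]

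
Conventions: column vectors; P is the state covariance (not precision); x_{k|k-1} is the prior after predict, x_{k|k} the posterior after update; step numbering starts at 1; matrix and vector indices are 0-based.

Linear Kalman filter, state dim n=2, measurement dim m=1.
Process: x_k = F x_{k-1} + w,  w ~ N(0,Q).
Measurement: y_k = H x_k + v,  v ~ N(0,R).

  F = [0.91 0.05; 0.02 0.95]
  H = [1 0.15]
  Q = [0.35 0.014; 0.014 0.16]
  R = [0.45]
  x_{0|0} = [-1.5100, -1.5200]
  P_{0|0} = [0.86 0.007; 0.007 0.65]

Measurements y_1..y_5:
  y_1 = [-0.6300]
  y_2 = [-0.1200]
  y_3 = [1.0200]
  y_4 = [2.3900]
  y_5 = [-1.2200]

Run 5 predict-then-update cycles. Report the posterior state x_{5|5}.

x_post = [0.0222, -0.9110]

step 1: x^-=[-1.4501, -1.4742]  P^-=[1.0644 0.0666; 0.0666 0.7472]  S=[1.5512]  K=[0.6926; 0.1152]  nu=[1.0412]  x^+=[-0.7289, -1.3543]  P^+=[0.3203 -0.0572; -0.0572 0.7267]
step 2: x^-=[-0.7310, -1.3011]  P^-=[0.6118 0.0049; 0.0049 0.8138]  S=[1.0816]  K=[0.5663; 0.1174]  nu=[0.8062]  x^+=[-0.2744, -1.2065]  P^+=[0.2649 -0.0670; -0.0670 0.7989]
step 3: x^-=[-0.3101, -1.1517]  P^-=[0.5653 -0.0012; -0.0012 0.8785]  S=[1.0347]  K=[0.5462; 0.1262]  nu=[1.5028]  x^+=[0.5107, -0.9621]  P^+=[0.2566 -0.0725; -0.0725 0.8621]
step 4: x^-=[0.4166, -0.9038]  P^-=[0.5581 -0.0032; -0.0032 0.9354]  S=[1.0282]  K=[0.5423; 0.1334]  nu=[2.1089]  x^+=[1.5604, -0.6225]  P^+=[0.2557 -0.0775; -0.0775 0.9171]
step 5: x^-=[1.3888, -0.5601]  P^-=[0.5570 -0.0049; -0.0049 0.9848]  S=[1.0277]  K=[0.5413; 0.1390]  nu=[-2.5248]  x^+=[0.0222, -0.9110]  P^+=[0.2559 -0.0822; -0.0822 0.9650]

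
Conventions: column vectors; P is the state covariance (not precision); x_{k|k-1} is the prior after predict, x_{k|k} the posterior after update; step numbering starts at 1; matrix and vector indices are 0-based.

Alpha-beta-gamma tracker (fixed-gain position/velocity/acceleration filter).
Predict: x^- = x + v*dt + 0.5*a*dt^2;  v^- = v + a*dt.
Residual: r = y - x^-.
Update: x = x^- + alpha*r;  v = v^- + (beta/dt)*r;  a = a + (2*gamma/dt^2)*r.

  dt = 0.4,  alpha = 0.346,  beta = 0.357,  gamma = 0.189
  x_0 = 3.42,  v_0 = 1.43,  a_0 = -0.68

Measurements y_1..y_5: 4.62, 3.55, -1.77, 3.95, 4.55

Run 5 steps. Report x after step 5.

step 1: x_pred=3.9376  r=0.6824  x^+=4.1737  v^+=1.7670  a^+=0.9322
step 2: x_pred=4.9551  r=-1.4051  x^+=4.4689  v^+=0.8859  a^+=-2.3874
step 3: x_pred=4.6323  r=-6.4023  x^+=2.4171  v^+=-5.7831  a^+=-17.5128
step 4: x_pred=-1.2972  r=5.2472  x^+=0.5183  v^+=-8.1051  a^+=-5.1163
step 5: x_pred=-3.1330  r=7.6830  x^+=-0.4747  v^+=-3.2946  a^+=13.0348

x_post = -0.4747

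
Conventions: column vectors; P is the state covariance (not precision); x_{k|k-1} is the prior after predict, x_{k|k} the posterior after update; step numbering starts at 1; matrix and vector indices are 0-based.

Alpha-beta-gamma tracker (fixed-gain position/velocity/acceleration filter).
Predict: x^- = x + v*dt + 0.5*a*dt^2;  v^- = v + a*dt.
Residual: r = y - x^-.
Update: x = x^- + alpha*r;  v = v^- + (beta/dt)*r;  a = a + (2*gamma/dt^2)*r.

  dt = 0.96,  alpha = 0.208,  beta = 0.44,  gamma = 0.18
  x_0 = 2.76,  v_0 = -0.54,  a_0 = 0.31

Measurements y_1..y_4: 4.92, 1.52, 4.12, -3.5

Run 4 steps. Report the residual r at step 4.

resid = -8.7815

step 1: x_pred=2.3844  r=2.5356  x^+=2.9118  v^+=0.9197  a^+=1.3005
step 2: x_pred=4.3940  r=-2.8740  x^+=3.7962  v^+=0.8509  a^+=0.1778
step 3: x_pred=4.6950  r=-0.5750  x^+=4.5754  v^+=0.7580  a^+=-0.0468
step 4: x_pred=5.2815  r=-8.7815  x^+=3.4550  v^+=-3.3118  a^+=-3.4771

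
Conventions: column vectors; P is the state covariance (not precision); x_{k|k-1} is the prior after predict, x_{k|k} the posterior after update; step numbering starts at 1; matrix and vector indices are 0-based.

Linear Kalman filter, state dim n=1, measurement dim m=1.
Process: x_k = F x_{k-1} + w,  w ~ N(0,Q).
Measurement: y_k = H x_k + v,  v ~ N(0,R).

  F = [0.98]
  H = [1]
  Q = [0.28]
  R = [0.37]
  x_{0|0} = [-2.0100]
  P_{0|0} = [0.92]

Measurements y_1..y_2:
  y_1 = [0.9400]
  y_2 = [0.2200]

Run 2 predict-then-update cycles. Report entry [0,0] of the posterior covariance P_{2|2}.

P_post[0,0] = 0.2211

step 1: x^-=[-1.9698]  P^-=[1.1636]  S=[1.5336]  K=[0.7587]  nu=[2.9098]  x^+=[0.2380]  P^+=[0.2807]
step 2: x^-=[0.2332]  P^-=[0.5496]  S=[0.9196]  K=[0.5977]  nu=[-0.0132]  x^+=[0.2253]  P^+=[0.2211]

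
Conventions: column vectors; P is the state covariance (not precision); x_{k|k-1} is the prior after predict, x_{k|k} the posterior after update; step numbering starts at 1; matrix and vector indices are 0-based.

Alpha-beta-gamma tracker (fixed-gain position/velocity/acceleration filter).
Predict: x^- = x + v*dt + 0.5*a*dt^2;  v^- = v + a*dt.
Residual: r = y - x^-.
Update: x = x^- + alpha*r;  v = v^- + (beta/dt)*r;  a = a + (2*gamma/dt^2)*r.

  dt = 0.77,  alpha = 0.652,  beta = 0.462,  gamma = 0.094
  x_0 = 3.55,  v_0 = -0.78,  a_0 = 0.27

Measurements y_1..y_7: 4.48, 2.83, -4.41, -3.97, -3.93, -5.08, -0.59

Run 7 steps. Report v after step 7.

step 1: x_pred=3.0294  r=1.4506  x^+=3.9752  v^+=0.2982  a^+=0.7300
step 2: x_pred=4.4212  r=-1.5912  x^+=3.3838  v^+=-0.0944  a^+=0.2254
step 3: x_pred=3.3778  r=-7.7878  x^+=-1.6998  v^+=-4.5936  a^+=-2.2440
step 4: x_pred=-5.9021  r=1.9321  x^+=-4.6424  v^+=-5.1622  a^+=-1.6314
step 5: x_pred=-9.1009  r=5.1709  x^+=-5.7295  v^+=-3.3158  a^+=0.0083
step 6: x_pred=-8.2802  r=3.2002  x^+=-6.1937  v^+=-1.3893  a^+=1.0230
step 7: x_pred=-6.9602  r=6.3702  x^+=-2.8068  v^+=3.2205  a^+=3.0429

v_post = 3.2205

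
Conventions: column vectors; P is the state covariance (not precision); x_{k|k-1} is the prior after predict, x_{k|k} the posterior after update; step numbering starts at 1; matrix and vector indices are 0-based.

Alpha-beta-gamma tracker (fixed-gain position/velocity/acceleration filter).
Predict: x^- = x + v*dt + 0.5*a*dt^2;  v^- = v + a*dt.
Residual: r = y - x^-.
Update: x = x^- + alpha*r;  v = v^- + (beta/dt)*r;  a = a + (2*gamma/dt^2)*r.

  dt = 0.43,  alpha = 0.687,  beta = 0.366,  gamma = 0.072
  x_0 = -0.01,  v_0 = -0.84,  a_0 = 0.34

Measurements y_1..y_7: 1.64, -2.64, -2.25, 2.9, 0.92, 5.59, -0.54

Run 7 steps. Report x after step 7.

x_post = 2.0662

step 1: x_pred=-0.3398  r=1.9798  x^+=1.0203  v^+=0.9913  a^+=1.8818
step 2: x_pred=1.6206  r=-4.2606  x^+=-1.3064  v^+=-1.8259  a^+=-1.4363
step 3: x_pred=-2.2244  r=-0.0256  x^+=-2.2420  v^+=-2.4654  a^+=-1.4562
step 4: x_pred=-3.4367  r=6.3367  x^+=0.9166  v^+=2.3020  a^+=3.4788
step 5: x_pred=2.2281  r=-1.3081  x^+=1.3294  v^+=2.6845  a^+=2.4600
step 6: x_pred=2.7112  r=2.8788  x^+=4.6889  v^+=6.1927  a^+=4.7020
step 7: x_pred=7.7865  r=-8.3265  x^+=2.0662  v^+=1.1273  a^+=-1.7826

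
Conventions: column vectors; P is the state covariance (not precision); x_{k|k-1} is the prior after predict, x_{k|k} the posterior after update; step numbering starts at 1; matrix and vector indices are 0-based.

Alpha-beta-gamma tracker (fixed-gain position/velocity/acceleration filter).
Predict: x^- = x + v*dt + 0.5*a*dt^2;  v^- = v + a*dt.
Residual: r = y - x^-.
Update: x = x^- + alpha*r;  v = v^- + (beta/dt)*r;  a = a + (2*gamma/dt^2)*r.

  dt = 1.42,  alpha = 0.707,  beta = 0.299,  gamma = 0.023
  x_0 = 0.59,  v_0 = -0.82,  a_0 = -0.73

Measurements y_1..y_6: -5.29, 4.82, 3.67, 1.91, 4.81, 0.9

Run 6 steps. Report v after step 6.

step 1: x_pred=-1.3104  r=-3.9796  x^+=-4.1240  v^+=-2.6946  a^+=-0.8208
step 2: x_pred=-8.7778  r=13.5978  x^+=0.8359  v^+=-0.9969  a^+=-0.5106
step 3: x_pred=-1.0945  r=4.7645  x^+=2.2740  v^+=-0.7187  a^+=-0.4019
step 4: x_pred=0.8483  r=1.0617  x^+=1.5989  v^+=-1.0658  a^+=-0.3777
step 5: x_pred=-0.2953  r=5.1053  x^+=3.3141  v^+=-0.5271  a^+=-0.2612
step 6: x_pred=2.3023  r=-1.4023  x^+=1.3109  v^+=-1.1933  a^+=-0.2932

v_post = -1.1933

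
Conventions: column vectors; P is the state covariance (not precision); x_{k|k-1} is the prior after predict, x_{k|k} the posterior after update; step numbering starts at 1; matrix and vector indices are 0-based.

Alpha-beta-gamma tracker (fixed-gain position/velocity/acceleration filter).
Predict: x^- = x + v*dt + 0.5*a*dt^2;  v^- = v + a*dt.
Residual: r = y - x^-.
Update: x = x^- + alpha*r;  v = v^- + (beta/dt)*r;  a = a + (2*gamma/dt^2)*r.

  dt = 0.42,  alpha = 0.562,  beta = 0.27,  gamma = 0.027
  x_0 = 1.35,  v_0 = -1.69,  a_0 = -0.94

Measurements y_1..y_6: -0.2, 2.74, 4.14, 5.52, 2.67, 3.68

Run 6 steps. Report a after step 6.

step 1: x_pred=0.5573  r=-0.7573  x^+=0.1317  v^+=-2.5716  a^+=-1.1718
step 2: x_pred=-1.0517  r=3.7917  x^+=1.0792  v^+=-0.6262  a^+=-0.0111
step 3: x_pred=0.8152  r=3.3248  x^+=2.6837  v^+=1.5065  a^+=1.0067
step 4: x_pred=3.4052  r=2.1148  x^+=4.5937  v^+=3.2888  a^+=1.6541
step 5: x_pred=6.1209  r=-3.4509  x^+=4.1815  v^+=1.7650  a^+=0.5977
step 6: x_pred=4.9755  r=-1.2955  x^+=4.2474  v^+=1.1832  a^+=0.2011

a_post = 0.2011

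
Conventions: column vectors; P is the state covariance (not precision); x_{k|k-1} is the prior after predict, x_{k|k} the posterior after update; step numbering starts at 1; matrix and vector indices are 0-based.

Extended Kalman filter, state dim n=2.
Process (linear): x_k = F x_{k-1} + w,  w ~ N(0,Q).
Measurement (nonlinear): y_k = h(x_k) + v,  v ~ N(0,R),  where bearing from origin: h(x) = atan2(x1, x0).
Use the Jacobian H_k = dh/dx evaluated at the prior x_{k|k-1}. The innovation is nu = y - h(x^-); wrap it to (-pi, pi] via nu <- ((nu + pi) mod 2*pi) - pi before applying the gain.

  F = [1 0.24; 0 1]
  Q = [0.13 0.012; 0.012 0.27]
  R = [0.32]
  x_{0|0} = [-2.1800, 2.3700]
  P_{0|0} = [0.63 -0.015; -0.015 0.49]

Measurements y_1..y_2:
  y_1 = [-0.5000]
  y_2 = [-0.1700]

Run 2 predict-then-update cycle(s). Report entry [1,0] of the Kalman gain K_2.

step 1: x^-=[-1.6112, 2.3700]  P^-=[0.7810 0.1146; 0.1146 0.7600]  H_jac=[-0.2886 -0.1962]  S=[0.4273]  K=[-0.5801; -0.4264]  nu=[-2.6679]  x^+=[-0.0635, 3.5075]  P^+=[0.6372 0.0089; 0.0089 0.6823]
step 2: x^-=[0.7783, 3.5075]  P^-=[0.8108 0.1847; 0.1847 0.9523]  H_jac=[-0.2717 0.0603]  S=[0.3773]  K=[-0.5545; 0.0192]  nu=[-1.5224]  x^+=[1.6224, 3.4783]  P^+=[0.6948 0.1887; 0.1887 0.9522]

K[1,0] = 0.0192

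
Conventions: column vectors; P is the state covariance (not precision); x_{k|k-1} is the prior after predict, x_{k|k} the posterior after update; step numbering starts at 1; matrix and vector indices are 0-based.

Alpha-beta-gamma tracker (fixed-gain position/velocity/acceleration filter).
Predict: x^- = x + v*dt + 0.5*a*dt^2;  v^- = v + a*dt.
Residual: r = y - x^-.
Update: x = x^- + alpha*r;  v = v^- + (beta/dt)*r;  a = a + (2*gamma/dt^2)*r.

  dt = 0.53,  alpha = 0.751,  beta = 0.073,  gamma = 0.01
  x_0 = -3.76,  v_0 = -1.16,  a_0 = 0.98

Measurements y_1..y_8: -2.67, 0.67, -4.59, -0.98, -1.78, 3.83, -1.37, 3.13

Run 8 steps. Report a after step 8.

a_post = 1.0138

step 1: x_pred=-4.2372  r=1.5672  x^+=-3.0602  v^+=-0.4247  a^+=1.0916
step 2: x_pred=-3.1320  r=3.8020  x^+=-0.2767  v^+=0.6775  a^+=1.3623
step 3: x_pred=0.2737  r=-4.8637  x^+=-3.3789  v^+=0.7296  a^+=1.0160
step 4: x_pred=-2.8496  r=1.8696  x^+=-1.4455  v^+=1.5256  a^+=1.1491
step 5: x_pred=-0.4756  r=-1.3044  x^+=-1.4552  v^+=1.9549  a^+=1.0562
step 6: x_pred=-0.2707  r=4.1007  x^+=2.8089  v^+=3.0795  a^+=1.3482
step 7: x_pred=4.6304  r=-6.0004  x^+=0.1241  v^+=2.9676  a^+=0.9210
step 8: x_pred=1.8263  r=1.3037  x^+=2.8054  v^+=3.6353  a^+=1.0138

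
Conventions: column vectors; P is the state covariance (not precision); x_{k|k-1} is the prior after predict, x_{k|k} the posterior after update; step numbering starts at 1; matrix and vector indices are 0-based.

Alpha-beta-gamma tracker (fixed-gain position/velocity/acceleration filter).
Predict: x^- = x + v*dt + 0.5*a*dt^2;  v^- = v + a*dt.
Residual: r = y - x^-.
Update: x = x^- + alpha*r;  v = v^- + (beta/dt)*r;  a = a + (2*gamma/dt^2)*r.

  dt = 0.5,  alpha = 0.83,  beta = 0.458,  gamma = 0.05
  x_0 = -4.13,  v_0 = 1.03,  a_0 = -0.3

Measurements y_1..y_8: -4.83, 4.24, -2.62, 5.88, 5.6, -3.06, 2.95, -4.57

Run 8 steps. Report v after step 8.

step 1: x_pred=-3.6525  r=-1.1775  x^+=-4.6298  v^+=-0.1986  a^+=-0.7710
step 2: x_pred=-4.8255  r=9.0655  x^+=2.6989  v^+=7.7199  a^+=2.8552
step 3: x_pred=6.9157  r=-9.5357  x^+=-0.9989  v^+=0.4128  a^+=-0.9591
step 4: x_pred=-0.9124  r=6.7924  x^+=4.7253  v^+=6.1551  a^+=1.7579
step 5: x_pred=8.0226  r=-2.4226  x^+=6.0118  v^+=4.8150  a^+=0.7889
step 6: x_pred=8.5179  r=-11.5779  x^+=-1.0918  v^+=-5.3960  a^+=-3.8423
step 7: x_pred=-4.2700  r=7.2200  x^+=1.7226  v^+=-0.7036  a^+=-0.9543
step 8: x_pred=1.2515  r=-5.8215  x^+=-3.5803  v^+=-6.5132  a^+=-3.2829

v_post = -6.5132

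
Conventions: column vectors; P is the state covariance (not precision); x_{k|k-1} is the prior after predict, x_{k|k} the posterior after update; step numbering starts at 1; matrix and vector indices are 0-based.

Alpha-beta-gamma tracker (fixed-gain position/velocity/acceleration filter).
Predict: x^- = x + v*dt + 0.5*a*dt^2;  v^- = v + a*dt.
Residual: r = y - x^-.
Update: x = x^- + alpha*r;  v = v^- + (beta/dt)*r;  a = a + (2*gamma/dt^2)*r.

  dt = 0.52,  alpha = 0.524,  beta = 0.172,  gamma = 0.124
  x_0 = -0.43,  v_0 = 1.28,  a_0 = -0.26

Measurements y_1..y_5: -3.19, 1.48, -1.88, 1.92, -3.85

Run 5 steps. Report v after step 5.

v_post = -0.7201

step 1: x_pred=0.2004  r=-3.3904  x^+=-1.5761  v^+=0.0233  a^+=-3.3696
step 2: x_pred=-2.0196  r=3.4996  x^+=-0.1858  v^+=-0.5713  a^+=-0.1599
step 3: x_pred=-0.5045  r=-1.3755  x^+=-1.2253  v^+=-1.1094  a^+=-1.4215
step 4: x_pred=-1.9943  r=3.9143  x^+=0.0568  v^+=-0.5538  a^+=2.1686
step 5: x_pred=0.0620  r=-3.9120  x^+=-1.9879  v^+=-0.7201  a^+=-1.4193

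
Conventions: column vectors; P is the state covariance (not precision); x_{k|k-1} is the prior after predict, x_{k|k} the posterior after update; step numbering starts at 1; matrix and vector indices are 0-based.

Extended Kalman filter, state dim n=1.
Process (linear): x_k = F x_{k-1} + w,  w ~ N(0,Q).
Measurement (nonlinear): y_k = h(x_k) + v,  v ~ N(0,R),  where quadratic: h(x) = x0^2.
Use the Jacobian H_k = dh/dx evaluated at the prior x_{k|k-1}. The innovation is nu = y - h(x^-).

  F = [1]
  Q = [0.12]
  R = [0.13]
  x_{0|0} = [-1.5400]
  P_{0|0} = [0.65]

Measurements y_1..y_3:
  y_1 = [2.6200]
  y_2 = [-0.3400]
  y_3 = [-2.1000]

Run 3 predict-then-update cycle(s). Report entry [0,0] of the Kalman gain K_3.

step 1: x^-=[-1.5400]  P^-=[0.7700]  H_jac=[-3.0800]  S=[7.4345]  K=[-0.3190]  nu=[0.2484]  x^+=[-1.6192]  P^+=[0.0135]
step 2: x^-=[-1.6192]  P^-=[0.1335]  H_jac=[-3.2385]  S=[1.5297]  K=[-0.2825]  nu=[-2.9619]  x^+=[-0.7824]  P^+=[0.0113]
step 3: x^-=[-0.7824]  P^-=[0.1313]  H_jac=[-1.5647]  S=[0.4516]  K=[-0.4551]  nu=[-2.7121]  x^+=[0.4519]  P^+=[0.0378]

K[0,0] = -0.4551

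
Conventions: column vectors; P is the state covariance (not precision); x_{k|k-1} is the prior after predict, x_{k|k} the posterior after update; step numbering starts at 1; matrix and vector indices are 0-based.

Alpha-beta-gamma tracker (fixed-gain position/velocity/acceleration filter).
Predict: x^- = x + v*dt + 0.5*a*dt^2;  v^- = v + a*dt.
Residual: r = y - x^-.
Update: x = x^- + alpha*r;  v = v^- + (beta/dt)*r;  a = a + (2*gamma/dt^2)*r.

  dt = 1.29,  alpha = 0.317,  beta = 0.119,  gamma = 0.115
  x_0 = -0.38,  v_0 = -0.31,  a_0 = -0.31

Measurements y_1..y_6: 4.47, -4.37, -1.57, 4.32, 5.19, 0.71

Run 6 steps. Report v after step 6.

step 1: x_pred=-1.0378  r=5.5078  x^+=0.7081  v^+=-0.2018  a^+=0.4513
step 2: x_pred=0.8233  r=-5.1933  x^+=-0.8230  v^+=-0.0988  a^+=-0.2665
step 3: x_pred=-1.1722  r=-0.3978  x^+=-1.2983  v^+=-0.4793  a^+=-0.3215
step 4: x_pred=-2.1841  r=6.5041  x^+=-0.1223  v^+=-0.2940  a^+=0.5774
step 5: x_pred=-0.0211  r=5.2111  x^+=1.6308  v^+=0.9316  a^+=1.2977
step 6: x_pred=3.9123  r=-3.2023  x^+=2.8971  v^+=2.3102  a^+=0.8551

v_post = 2.3102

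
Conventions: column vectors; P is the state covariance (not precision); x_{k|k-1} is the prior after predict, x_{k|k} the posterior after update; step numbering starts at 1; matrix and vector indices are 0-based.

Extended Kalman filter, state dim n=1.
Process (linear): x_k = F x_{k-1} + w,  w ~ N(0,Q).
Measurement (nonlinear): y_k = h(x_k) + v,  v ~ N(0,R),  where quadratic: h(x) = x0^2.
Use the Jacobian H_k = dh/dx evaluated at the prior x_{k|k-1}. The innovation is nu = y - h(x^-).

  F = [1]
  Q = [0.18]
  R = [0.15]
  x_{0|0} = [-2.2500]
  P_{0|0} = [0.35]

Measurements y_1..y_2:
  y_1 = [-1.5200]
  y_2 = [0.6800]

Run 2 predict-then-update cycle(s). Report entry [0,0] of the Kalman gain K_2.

K[0,0] = -0.4738

step 1: x^-=[-2.2500]  P^-=[0.5300]  H_jac=[-4.5000]  S=[10.8825]  K=[-0.2192]  nu=[-6.5825]  x^+=[-0.8074]  P^+=[0.0073]
step 2: x^-=[-0.8074]  P^-=[0.1873]  H_jac=[-1.6148]  S=[0.6384]  K=[-0.4738]  nu=[0.0281]  x^+=[-0.8207]  P^+=[0.0440]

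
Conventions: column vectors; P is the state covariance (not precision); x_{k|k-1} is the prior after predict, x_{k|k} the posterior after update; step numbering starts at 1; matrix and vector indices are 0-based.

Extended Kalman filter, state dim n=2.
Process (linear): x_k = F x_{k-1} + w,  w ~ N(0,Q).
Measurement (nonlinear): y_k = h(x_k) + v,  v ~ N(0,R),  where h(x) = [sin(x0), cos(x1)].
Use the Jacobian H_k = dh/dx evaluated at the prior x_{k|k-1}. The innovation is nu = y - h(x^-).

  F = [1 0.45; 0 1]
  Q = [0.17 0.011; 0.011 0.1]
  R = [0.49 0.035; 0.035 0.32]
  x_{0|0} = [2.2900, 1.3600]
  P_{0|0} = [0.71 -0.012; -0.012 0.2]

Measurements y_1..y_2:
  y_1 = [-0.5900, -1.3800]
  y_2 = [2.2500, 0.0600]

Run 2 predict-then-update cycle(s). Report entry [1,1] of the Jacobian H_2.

H_jac[1,1] = -0.8427

step 1: x^-=[2.9020, 1.3600]  P^-=[0.9097 0.0890; 0.0890 0.3000]  H_jac=[-0.9714 0.0000; 0.0000 -0.9779]  S=[1.3485 0.1195; 0.1195 0.6069]  K=[-0.6541 -0.0146; -0.0216 -0.4791]  nu=[-0.8273, -1.5892]  x^+=[3.4663, 2.1394]  P^+=[0.3304 0.0282; 0.0282 0.1576]
step 2: x^-=[4.4290, 2.1394]  P^-=[0.5577 0.1101; 0.1101 0.2576]  H_jac=[-0.2796 0.0000; 0.0000 -0.8427]  S=[0.5336 0.0609; 0.0609 0.5029]  K=[-0.2750 -0.1511; -0.0085 -0.4306]  nu=[3.2101, 0.5984]  x^+=[3.4557, 1.8544]  P^+=[0.5008 0.0688; 0.0688 0.1639]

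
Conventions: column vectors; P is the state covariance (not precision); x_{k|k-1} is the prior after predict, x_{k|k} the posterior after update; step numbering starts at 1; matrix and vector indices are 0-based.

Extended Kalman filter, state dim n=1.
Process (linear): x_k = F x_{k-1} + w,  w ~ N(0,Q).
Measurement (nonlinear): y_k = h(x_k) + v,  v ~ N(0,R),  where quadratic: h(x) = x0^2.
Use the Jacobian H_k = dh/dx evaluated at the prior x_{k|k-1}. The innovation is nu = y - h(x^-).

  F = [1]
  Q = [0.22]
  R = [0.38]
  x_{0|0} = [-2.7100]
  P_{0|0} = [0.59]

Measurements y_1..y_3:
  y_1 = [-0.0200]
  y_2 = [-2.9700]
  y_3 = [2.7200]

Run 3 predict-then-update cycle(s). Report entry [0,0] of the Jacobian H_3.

H_jac[0,0] = 0.1613

step 1: x^-=[-2.7100]  P^-=[0.8100]  H_jac=[-5.4200]  S=[24.1749]  K=[-0.1816]  nu=[-7.3641]  x^+=[-1.3727]  P^+=[0.0127]
step 2: x^-=[-1.3727]  P^-=[0.2327]  H_jac=[-2.7453]  S=[2.1341]  K=[-0.2994]  nu=[-4.8542]  x^+=[0.0807]  P^+=[0.0414]
step 3: x^-=[0.0807]  P^-=[0.2614]  H_jac=[0.1613]  S=[0.3868]  K=[0.1090]  nu=[2.7135]  x^+=[0.3765]  P^+=[0.2568]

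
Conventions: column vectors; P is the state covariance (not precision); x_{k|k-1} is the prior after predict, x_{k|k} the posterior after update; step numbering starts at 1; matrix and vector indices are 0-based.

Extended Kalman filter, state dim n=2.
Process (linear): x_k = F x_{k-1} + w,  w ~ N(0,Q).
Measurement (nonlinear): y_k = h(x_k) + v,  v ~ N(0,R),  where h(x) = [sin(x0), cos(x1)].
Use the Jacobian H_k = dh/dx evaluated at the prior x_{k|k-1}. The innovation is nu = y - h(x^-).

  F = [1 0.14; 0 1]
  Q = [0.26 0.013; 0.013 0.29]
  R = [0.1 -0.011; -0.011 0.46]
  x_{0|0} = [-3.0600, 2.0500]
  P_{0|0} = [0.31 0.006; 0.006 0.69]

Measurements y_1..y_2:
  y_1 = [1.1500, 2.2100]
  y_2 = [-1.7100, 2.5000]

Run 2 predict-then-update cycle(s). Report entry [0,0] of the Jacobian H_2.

step 1: x^-=[-2.7730, 2.0500]  P^-=[0.5852 0.1156; 0.1156 0.9800]  H_jac=[-0.9328 0.0000; 0.0000 -0.8874]  S=[0.6092 0.0847; 0.0847 1.2317]  K=[-0.8930 -0.0219; -0.0796 -0.7006]  nu=[1.5103, 2.6711]  x^+=[-4.1801, 0.0585]  P^+=[0.0955 0.0003; 0.0003 0.3622]
step 2: x^-=[-4.1720, 0.0585]  P^-=[0.3626 0.0640; 0.0640 0.6522]  H_jac=[-0.5145 0.0000; 0.0000 -0.0584]  S=[0.1960 -0.0091; -0.0091 0.4622]  K=[-0.9532 -0.0268; -0.1719 -0.0858]  nu=[-2.5675, 1.5017]  x^+=[-1.7649, 0.3710]  P^+=[0.1847 0.0316; 0.0316 0.6433]

H_jac[0,0] = -0.5145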